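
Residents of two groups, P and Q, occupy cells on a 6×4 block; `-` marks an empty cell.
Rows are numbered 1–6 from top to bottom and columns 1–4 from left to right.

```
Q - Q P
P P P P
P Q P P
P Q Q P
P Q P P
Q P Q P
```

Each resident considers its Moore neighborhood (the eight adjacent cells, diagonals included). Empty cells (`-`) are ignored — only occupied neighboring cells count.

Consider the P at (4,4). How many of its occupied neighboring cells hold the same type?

Occupied neighbors of (4,4): (3,3)=P, (3,4)=P, (4,3)=Q, (5,3)=P, (5,4)=P.
Same type (P): 4 of 5.

4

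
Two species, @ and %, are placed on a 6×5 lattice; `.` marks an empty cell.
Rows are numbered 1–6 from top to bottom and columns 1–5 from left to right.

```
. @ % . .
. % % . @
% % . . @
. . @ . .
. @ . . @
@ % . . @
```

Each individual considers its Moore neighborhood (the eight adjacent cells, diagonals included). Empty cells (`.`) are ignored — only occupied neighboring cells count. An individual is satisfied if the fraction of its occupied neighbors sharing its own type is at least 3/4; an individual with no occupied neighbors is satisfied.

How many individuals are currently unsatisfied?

6

Row 1: (1,2)@ 0/3 unhappy · (1,3)% 2/3 unhappy
Row 2: (2,2)% 4/5 ok · (2,3)% 3/4 ok · (2,5)@ 1/1 ok
Row 3: (3,1)% 2/2 ok · (3,2)% 3/4 ok · (3,5)@ 1/1 ok
Row 4: (4,3)@ 1/2 unhappy
Row 5: (5,2)@ 2/3 unhappy · (5,5)@ 1/1 ok
Row 6: (6,1)@ 1/2 unhappy · (6,2)% 0/2 unhappy · (6,5)@ 1/1 ok
Unsatisfied: (1,2), (1,3), (4,3), (5,2), (6,1), (6,2) — 6 in total.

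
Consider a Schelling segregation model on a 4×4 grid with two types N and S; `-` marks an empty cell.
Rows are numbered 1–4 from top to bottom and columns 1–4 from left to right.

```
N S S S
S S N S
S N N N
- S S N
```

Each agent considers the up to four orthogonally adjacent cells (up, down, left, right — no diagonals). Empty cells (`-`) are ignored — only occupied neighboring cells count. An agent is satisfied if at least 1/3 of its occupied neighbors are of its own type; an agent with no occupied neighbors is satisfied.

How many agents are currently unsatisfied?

(1,1)N 0/2 ✗
(1,2)S 2/3 ✓
(1,3)S 2/3 ✓
(1,4)S 2/2 ✓
(2,1)S 2/3 ✓
(2,2)S 2/4 ✓
(2,3)N 1/4 ✗
(2,4)S 1/3 ✓
(3,1)S 1/2 ✓
(3,2)N 1/4 ✗
(3,3)N 3/4 ✓
(3,4)N 2/3 ✓
(4,2)S 1/2 ✓
(4,3)S 1/3 ✓
(4,4)N 1/2 ✓
Unsatisfied: (1,1), (2,3), (3,2) — 3 in total.

3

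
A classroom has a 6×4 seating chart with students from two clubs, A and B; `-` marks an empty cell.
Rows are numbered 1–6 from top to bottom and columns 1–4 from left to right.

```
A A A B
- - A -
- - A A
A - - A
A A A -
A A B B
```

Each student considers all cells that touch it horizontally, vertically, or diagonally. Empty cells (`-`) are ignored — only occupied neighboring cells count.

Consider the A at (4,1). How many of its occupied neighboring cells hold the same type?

Occupied neighbors of (4,1): (5,1)=A, (5,2)=A.
Same type (A): 2 of 2.

2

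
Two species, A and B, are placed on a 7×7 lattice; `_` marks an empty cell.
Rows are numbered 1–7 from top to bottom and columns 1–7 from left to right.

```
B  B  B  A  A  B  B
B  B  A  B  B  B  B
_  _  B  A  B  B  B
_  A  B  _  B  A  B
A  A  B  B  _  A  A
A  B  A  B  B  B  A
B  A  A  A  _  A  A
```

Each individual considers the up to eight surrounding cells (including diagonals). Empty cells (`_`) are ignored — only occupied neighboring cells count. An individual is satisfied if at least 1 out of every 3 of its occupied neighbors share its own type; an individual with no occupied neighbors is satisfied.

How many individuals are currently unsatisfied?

6

Row 1: (1,1)B 3/3 ✓ · (1,2)B 4/5 ✓ · (1,3)B 3/5 ✓ · (1,4)A 2/5 ✓ · (1,5)A 1/5 ✗ · (1,6)B 4/5 ✓ · (1,7)B 3/3 ✓
Row 2: (2,1)B 3/3 ✓ · (2,2)B 5/6 ✓ · (2,3)A 2/7 ✗ · (2,4)B 4/8 ✓ · (2,5)B 5/8 ✓ · (2,6)B 7/8 ✓ · (2,7)B 5/5 ✓
Row 3: (3,3)B 3/6 ✓ · (3,4)A 1/7 ✗ · (3,5)B 5/7 ✓ · (3,6)B 7/8 ✓ · (3,7)B 4/5 ✓
Row 4: (4,2)A 2/5 ✓ · (4,3)B 3/6 ✓ · (4,5)B 3/6 ✓ · (4,6)A 2/7 ✗ · (4,7)B 2/5 ✓
Row 5: (5,1)A 3/4 ✓ · (5,2)A 4/7 ✓ · (5,3)B 4/7 ✓ · (5,4)B 5/6 ✓ · (5,6)A 3/7 ✓ · (5,7)A 3/5 ✓
Row 6: (6,1)A 3/5 ✓ · (6,2)B 2/8 ✗ · (6,3)A 4/8 ✓ · (6,4)B 3/6 ✓ · (6,5)B 3/6 ✓ · (6,6)B 1/6 ✗ · (6,7)A 4/5 ✓
Row 7: (7,1)B 1/3 ✓ · (7,2)A 3/5 ✓ · (7,3)A 3/5 ✓ · (7,4)A 2/4 ✓ · (7,6)A 2/4 ✓ · (7,7)A 2/3 ✓
Unsatisfied: (1,5), (2,3), (3,4), (4,6), (6,2), (6,6) — 6 in total.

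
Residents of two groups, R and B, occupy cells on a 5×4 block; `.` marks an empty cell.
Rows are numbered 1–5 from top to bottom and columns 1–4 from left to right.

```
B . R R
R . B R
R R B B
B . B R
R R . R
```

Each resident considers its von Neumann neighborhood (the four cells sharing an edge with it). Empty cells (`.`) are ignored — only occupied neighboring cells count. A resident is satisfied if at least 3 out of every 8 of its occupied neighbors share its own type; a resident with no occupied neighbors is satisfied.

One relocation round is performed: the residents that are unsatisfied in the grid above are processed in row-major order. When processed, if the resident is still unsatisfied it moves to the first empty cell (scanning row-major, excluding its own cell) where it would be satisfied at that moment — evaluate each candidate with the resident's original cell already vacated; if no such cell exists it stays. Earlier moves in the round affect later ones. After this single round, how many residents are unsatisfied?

2

Initially unsatisfied (in order): (1,1), (2,3), (2,4), (3,4), (4,1), (4,4).
  (1,1) → (4,2).
  (2,3): no empty cell satisfies it; stays.
  (2,4) → (1,1).
  (3,4): now satisfied by earlier moves; stays.
  (4,1) → (2,4).
  (4,4) → (1,2).
Resulting grid:
R R R R
R . B B
R R B B
. B B .
R R . R
Unsatisfied now: (3,2), (4,2).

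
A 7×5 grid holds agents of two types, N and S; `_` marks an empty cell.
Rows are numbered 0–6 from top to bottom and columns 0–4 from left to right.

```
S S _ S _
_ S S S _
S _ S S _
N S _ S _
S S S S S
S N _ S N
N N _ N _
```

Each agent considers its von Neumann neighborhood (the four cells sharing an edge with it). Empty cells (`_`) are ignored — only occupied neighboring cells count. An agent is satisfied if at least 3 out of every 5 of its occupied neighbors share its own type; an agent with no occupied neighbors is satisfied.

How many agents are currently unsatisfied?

10

Row 0: (0,0)S 1/1 ok · (0,1)S 2/2 ok · (0,3)S 1/1 ok
Row 1: (1,1)S 2/2 ok · (1,2)S 3/3 ok · (1,3)S 3/3 ok
Row 2: (2,0)S 0/1 unhappy · (2,2)S 2/2 ok · (2,3)S 3/3 ok
Row 3: (3,0)N 0/3 unhappy · (3,1)S 1/2 unhappy · (3,3)S 2/2 ok
Row 4: (4,0)S 2/3 ok · (4,1)S 3/4 ok · (4,2)S 2/2 ok · (4,3)S 4/4 ok · (4,4)S 1/2 unhappy
Row 5: (5,0)S 1/3 unhappy · (5,1)N 1/3 unhappy · (5,3)S 1/3 unhappy · (5,4)N 0/2 unhappy
Row 6: (6,0)N 1/2 unhappy · (6,1)N 2/2 ok · (6,3)N 0/1 unhappy
Unsatisfied: (2,0), (3,0), (3,1), (4,4), (5,0), (5,1), (5,3), (5,4), (6,0), (6,3) — 10 in total.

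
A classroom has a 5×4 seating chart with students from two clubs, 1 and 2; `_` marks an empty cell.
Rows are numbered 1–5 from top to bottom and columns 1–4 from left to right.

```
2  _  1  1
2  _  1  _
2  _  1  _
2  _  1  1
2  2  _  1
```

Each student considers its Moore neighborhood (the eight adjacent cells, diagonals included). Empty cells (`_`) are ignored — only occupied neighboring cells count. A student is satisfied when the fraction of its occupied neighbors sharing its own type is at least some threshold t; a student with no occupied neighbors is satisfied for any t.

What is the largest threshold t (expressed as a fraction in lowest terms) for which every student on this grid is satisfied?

2/3

Row 1: (1,1)2 1/1 · (1,3)1 2/2 · (1,4)1 2/2
Row 2: (2,1)2 2/2 · (2,3)1 3/3
Row 3: (3,1)2 2/2 · (3,3)1 3/3
Row 4: (4,1)2 3/3 · (4,3)1 3/4 · (4,4)1 3/3
Row 5: (5,1)2 2/2 · (5,2)2 2/3 · (5,4)1 2/2
The smallest same-type fraction is 2/3 at (5,2), which reduces to 2/3. Any threshold above that leaves this student unsatisfied.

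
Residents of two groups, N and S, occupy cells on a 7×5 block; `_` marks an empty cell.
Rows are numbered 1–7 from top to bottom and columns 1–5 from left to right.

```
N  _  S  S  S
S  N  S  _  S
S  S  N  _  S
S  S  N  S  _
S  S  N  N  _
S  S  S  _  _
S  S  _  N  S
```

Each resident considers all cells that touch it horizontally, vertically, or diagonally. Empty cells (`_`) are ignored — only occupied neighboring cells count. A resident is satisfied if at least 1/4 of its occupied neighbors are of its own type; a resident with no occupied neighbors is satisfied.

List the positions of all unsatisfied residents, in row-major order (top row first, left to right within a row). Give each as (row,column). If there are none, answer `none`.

(4,4), (7,4), (7,5)

Row 1: (1,1)N 1/2 satisfied · (1,3)S 2/3 satisfied · (1,4)S 4/4 satisfied · (1,5)S 2/2 satisfied
Row 2: (2,1)S 2/4 satisfied · (2,2)N 2/7 satisfied · (2,3)S 3/5 satisfied · (2,5)S 3/3 satisfied
Row 3: (3,1)S 4/5 satisfied · (3,2)S 5/8 satisfied · (3,3)N 2/6 satisfied · (3,5)S 2/2 satisfied
Row 4: (4,1)S 5/5 satisfied · (4,2)S 5/8 satisfied · (4,3)N 3/7 satisfied · (4,4)S 1/5 not
Row 5: (5,1)S 5/5 satisfied · (5,2)S 6/8 satisfied · (5,3)N 2/7 satisfied · (5,4)N 2/4 satisfied
Row 6: (6,1)S 5/5 satisfied · (6,2)S 6/7 satisfied · (6,3)S 3/6 satisfied
Row 7: (7,1)S 3/3 satisfied · (7,2)S 4/4 satisfied · (7,4)N 0/2 not · (7,5)S 0/1 not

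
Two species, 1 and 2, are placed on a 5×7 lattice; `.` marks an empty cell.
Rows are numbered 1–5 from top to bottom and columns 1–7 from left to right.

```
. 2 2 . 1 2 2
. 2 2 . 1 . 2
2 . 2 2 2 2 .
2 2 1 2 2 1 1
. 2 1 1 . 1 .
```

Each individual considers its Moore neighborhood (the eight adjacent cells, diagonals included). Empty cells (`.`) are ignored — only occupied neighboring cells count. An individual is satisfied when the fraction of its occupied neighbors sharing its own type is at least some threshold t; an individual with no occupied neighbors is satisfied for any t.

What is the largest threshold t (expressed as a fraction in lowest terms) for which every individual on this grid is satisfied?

Row 1: (1,2)2 3/3 · (1,3)2 3/3 · (1,5)1 1/2 · (1,6)2 2/4 · (1,7)2 2/2
Row 2: (2,2)2 5/5 · (2,3)2 5/5 · (2,5)1 1/5 · (2,7)2 3/3
Row 3: (3,1)2 3/3 · (3,3)2 5/6 · (3,4)2 5/7 · (3,5)2 4/6 · (3,6)2 3/6
Row 4: (4,1)2 3/3 · (4,2)2 4/6 · (4,3)1 2/7 · (4,4)2 4/7 · (4,5)2 4/7 · (4,6)1 2/5 · (4,7)1 2/3
Row 5: (5,2)2 2/4 · (5,3)1 2/5 · (5,4)1 2/4 · (5,6)1 2/3
The smallest same-type fraction is 1/5 at (2,5), which reduces to 1/5. Any threshold above that leaves this individual unsatisfied.

1/5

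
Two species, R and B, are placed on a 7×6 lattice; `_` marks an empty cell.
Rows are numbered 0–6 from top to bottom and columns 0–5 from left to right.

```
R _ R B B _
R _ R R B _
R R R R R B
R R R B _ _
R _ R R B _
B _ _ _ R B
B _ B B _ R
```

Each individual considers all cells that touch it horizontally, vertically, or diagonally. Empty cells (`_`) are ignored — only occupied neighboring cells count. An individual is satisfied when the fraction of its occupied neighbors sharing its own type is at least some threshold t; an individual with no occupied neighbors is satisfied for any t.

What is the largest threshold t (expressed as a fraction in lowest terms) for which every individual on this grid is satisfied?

1/7

Row 0: (0,0)R 1/1 · (0,2)R 2/3 · (0,3)B 2/5 · (0,4)B 2/3
Row 1: (1,0)R 3/3 · (1,2)R 5/6 · (1,3)R 5/8 · (1,4)B 3/6
Row 2: (2,0)R 4/4 · (2,1)R 7/7 · (2,2)R 6/7 · (2,3)R 5/7 · (2,4)R 2/5 · (2,5)B 1/2
Row 3: (3,0)R 4/4 · (3,1)R 7/7 · (3,2)R 6/7 · (3,3)B 1/7
Row 4: (4,0)R 2/3 · (4,2)R 3/4 · (4,3)R 3/5 · (4,4)B 2/4
Row 5: (5,0)B 1/2 · (5,4)R 2/5 · (5,5)B 1/3
Row 6: (6,0)B 1/1 · (6,2)B 1/1 · (6,3)B 1/2 · (6,5)R 1/2
The smallest same-type fraction is 1/7 at (3,3), which reduces to 1/7. Any threshold above that leaves this individual unsatisfied.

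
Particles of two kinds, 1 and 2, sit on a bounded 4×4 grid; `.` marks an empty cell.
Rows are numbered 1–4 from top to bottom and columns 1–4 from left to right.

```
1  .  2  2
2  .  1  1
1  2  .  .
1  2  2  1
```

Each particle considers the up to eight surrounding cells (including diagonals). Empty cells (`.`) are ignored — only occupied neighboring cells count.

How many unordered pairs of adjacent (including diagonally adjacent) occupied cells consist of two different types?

12

Scan each occupied cell's neighbors to the right and below (and the two forward diagonals) so each pair is counted once.
From row 1: 5 unlike of 6 pairs (running 5/6).
From row 2: 2 unlike of 4 pairs (running 7/10).
From row 3: 3 unlike of 6 pairs (running 10/16).
From row 4: 2 unlike of 3 pairs (running 12/19).
Total adjacent occupied pairs: 19; unlike-type pairs: 12.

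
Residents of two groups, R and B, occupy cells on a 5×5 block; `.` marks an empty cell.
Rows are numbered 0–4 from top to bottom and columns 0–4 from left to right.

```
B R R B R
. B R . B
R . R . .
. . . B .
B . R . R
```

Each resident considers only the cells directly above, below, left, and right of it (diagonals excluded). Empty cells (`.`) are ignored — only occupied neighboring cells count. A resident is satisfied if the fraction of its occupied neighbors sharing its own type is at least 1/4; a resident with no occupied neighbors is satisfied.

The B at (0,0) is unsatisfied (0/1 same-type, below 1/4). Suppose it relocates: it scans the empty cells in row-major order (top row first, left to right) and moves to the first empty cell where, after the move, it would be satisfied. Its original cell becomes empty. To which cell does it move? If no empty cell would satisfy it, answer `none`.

Vacating (0,0). Empty cells in order:
  (1,0): 1/2 same-type → satisfied — stop here.

(1,0)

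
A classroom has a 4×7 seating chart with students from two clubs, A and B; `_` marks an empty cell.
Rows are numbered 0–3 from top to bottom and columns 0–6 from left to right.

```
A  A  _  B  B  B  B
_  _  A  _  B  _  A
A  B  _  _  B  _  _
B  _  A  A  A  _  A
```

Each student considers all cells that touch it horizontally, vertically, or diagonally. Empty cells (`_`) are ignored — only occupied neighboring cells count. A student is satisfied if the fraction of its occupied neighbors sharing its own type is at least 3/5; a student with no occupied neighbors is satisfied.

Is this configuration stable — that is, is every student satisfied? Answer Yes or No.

No

(0,0)A 1/1 ✓
(0,1)A 2/2 ✓
(0,3)B 2/3 ✓
(0,4)B 3/3 ✓
(0,5)B 3/4 ✓
(0,6)B 1/2 ✗
(1,2)A 1/3 ✗
(1,4)B 4/4 ✓
(1,6)A 0/2 ✗
(2,0)A 0/2 ✗
(2,1)B 1/4 ✗
(2,4)B 1/3 ✗
(3,0)B 1/2 ✗
(3,2)A 1/2 ✗
(3,3)A 2/3 ✓
(3,4)A 1/2 ✗
(3,6)A 0/0 ✓
For instance (0,6) has only 1/2 same-type neighbors, below 3/5.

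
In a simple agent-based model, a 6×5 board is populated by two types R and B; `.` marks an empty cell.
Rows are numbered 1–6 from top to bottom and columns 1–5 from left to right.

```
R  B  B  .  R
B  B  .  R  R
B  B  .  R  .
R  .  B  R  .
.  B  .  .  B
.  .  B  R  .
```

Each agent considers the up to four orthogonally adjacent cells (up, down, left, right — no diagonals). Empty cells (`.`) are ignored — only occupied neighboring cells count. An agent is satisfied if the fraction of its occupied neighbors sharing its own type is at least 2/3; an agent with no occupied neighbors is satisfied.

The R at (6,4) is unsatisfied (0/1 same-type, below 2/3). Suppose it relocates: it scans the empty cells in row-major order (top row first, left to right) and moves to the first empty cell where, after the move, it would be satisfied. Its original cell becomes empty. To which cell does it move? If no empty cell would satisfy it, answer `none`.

Vacating (6,4). Empty cells in order:
  (1,4): 2/3 same-type → satisfied — stop here.

(1,4)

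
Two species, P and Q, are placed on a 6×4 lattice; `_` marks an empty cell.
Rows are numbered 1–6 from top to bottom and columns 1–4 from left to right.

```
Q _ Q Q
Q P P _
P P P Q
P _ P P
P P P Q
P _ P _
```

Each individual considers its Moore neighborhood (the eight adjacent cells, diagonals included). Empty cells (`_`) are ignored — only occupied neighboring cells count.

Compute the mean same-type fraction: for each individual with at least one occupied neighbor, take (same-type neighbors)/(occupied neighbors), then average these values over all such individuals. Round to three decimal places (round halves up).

0.625

(1,1)Q 1/2
(1,3)Q 1/3
(1,4)Q 1/2
(2,1)Q 1/4
(2,2)P 4/7
(2,3)P 3/6
(3,1)P 3/4
(3,2)P 6/7
(3,3)P 5/6
(3,4)Q 0/4
(4,1)P 4/4
(4,3)P 5/7
(4,4)P 3/5
(5,1)P 3/3
(5,2)P 6/6
(5,3)P 4/5
(5,4)Q 0/4
(6,1)P 2/2
(6,3)P 2/3
Sum over 19 individuals: 1/2 + 1/3 + 1/2 + 1/4 + 4/7 + 3/6 + 3/4 + 6/7 + 5/6 + 0/4 + 4/4 + 5/7 + 3/5 + 3/3 + 6/6 + 4/5 + 0/4 + 2/2 + 2/3 = 1247/105; mean = 1247/105 ÷ 19 = 1247/1995 = 0.625062… → 0.625.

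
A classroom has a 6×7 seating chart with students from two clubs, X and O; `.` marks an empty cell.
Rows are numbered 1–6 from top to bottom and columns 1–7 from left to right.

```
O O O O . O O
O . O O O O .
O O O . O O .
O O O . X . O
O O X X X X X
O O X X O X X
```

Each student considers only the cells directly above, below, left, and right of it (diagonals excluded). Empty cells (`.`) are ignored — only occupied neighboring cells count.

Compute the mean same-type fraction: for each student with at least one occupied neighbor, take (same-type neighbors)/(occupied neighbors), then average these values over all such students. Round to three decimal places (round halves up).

Row 1: (1,1)O 2/2 · (1,2)O 2/2 · (1,3)O 3/3 · (1,4)O 2/2 · (1,6)O 2/2 · (1,7)O 1/1
Row 2: (2,1)O 2/2 · (2,3)O 3/3 · (2,4)O 3/3 · (2,5)O 3/3 · (2,6)O 3/3
Row 3: (3,1)O 3/3 · (3,2)O 3/3 · (3,3)O 3/3 · (3,5)O 2/3 · (3,6)O 2/2
Row 4: (4,1)O 3/3 · (4,2)O 4/4 · (4,3)O 2/3 · (4,5)X 1/2 · (4,7)O 0/1
Row 5: (5,1)O 3/3 · (5,2)O 3/4 · (5,3)X 2/4 · (5,4)X 3/3 · (5,5)X 3/4 · (5,6)X 3/3 · (5,7)X 2/3
Row 6: (6,1)O 2/2 · (6,2)O 2/3 · (6,3)X 2/3 · (6,4)X 2/3 · (6,5)O 0/3 · (6,6)X 2/3 · (6,7)X 2/2
Sum over 35 students: 2/2 + 2/2 + 3/3 + 2/2 + 2/2 + 1/1 + 2/2 + 3/3 + 3/3 + 3/3 + 3/3 + 3/3 + 3/3 + 3/3 + 2/3 + 2/2 + 3/3 + 4/4 + 2/3 + 1/2 + 0/1 + 3/3 + 3/4 + 2/4 + 3/3 + 3/4 + 3/3 + 2/3 + 2/2 + 2/3 + 2/3 + 2/3 + 0/3 + 2/3 + 2/2 = 175/6; mean = 175/6 ÷ 35 = 5/6 = 0.833333… → 0.833.

0.833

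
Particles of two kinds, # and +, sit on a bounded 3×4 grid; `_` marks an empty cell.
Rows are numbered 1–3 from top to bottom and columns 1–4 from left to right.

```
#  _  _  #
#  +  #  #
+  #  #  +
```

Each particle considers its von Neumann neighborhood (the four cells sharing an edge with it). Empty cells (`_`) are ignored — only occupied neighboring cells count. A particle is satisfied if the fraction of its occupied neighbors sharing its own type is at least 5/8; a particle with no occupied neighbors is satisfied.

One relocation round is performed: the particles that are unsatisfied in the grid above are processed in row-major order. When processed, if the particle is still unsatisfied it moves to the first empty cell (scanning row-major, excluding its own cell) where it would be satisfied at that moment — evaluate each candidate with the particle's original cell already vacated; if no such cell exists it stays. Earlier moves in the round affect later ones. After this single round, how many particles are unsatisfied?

2

Initially unsatisfied (in order): (2,1), (2,2), (3,1), (3,2), (3,4).
  (2,1) → (1,3).
  (2,2): no empty cell satisfies it; stays.
  (3,1): no empty cell satisfies it; stays.
  (3,2) → (1,2).
  (3,4) → (2,1).
Resulting grid:
# # # #
+ + # #
+ _ # _
Unsatisfied now: (1,1), (2,2).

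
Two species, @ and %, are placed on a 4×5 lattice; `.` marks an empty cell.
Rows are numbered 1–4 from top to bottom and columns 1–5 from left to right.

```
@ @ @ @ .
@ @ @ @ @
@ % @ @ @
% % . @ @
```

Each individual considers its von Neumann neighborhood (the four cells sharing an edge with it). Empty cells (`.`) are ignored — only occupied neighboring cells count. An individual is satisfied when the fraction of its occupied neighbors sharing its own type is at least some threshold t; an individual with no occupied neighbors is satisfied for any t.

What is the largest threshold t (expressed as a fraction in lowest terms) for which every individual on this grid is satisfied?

1/4

Row 1: (1,1)@ 2/2 · (1,2)@ 3/3 · (1,3)@ 3/3 · (1,4)@ 2/2
Row 2: (2,1)@ 3/3 · (2,2)@ 3/4 · (2,3)@ 4/4 · (2,4)@ 4/4 · (2,5)@ 2/2
Row 3: (3,1)@ 1/3 · (3,2)% 1/4 · (3,3)@ 2/3 · (3,4)@ 4/4 · (3,5)@ 3/3
Row 4: (4,1)% 1/2 · (4,2)% 2/2 · (4,4)@ 2/2 · (4,5)@ 2/2
The smallest same-type fraction is 1/4 at (3,2), which reduces to 1/4. Any threshold above that leaves this individual unsatisfied.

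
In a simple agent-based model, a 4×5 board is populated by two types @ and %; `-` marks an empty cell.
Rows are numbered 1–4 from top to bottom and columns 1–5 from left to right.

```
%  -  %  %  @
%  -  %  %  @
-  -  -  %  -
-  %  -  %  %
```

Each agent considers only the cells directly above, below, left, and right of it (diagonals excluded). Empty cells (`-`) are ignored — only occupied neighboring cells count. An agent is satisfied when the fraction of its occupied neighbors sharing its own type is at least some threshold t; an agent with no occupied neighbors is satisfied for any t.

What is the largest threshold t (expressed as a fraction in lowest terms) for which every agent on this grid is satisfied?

1/2

(1,1)% 1/1
(1,3)% 2/2
(1,4)% 2/3
(1,5)@ 1/2
(2,1)% 1/1
(2,3)% 2/2
(2,4)% 3/4
(2,5)@ 1/2
(3,4)% 2/2
(4,2)% — no occupied neighbors
(4,4)% 2/2
(4,5)% 1/1
The smallest same-type fraction is 1/2 at (1,5), which reduces to 1/2. Any threshold above that leaves this agent unsatisfied.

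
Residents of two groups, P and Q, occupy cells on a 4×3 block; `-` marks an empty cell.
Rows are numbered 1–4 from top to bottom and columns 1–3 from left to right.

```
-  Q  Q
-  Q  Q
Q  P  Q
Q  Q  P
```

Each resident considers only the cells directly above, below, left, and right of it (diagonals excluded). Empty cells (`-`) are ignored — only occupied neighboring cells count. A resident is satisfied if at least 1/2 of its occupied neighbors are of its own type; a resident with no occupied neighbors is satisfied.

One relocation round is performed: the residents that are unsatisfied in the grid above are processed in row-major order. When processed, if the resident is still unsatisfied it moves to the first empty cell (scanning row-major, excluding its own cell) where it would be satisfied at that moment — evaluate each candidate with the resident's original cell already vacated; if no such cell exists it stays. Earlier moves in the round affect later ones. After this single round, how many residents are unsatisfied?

1

Initially unsatisfied (in order): (3,2), (3,3), (4,2), (4,3).
  (3,2): no empty cell satisfies it; stays.
  (3,3) → (1,1).
  (4,2) → (2,1).
  (4,3): now satisfied by earlier moves; stays.
Resulting grid:
Q Q Q
Q Q Q
Q P -
Q - P
Unsatisfied now: (3,2).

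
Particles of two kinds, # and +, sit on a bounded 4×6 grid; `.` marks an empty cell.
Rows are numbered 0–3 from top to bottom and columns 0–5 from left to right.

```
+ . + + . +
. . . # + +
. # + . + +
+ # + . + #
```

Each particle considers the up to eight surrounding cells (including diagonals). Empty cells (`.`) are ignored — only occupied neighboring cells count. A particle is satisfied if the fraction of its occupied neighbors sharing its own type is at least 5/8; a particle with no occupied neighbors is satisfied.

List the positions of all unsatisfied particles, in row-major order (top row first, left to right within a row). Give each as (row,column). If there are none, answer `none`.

(0,2), (1,3), (2,1), (2,2), (3,0), (3,1), (3,2), (3,5)

(0,0)+ 0/0 ok
(0,2)+ 1/2 unhappy
(0,3)+ 2/3 ok
(0,5)+ 2/2 ok
(1,3)# 0/5 unhappy
(1,4)+ 5/6 ok
(1,5)+ 4/4 ok
(2,1)# 1/4 unhappy
(2,2)+ 1/4 unhappy
(2,4)+ 4/6 ok
(2,5)+ 4/5 ok
(3,0)+ 0/2 unhappy
(3,1)# 1/4 unhappy
(3,2)+ 1/3 unhappy
(3,4)+ 2/3 ok
(3,5)# 0/3 unhappy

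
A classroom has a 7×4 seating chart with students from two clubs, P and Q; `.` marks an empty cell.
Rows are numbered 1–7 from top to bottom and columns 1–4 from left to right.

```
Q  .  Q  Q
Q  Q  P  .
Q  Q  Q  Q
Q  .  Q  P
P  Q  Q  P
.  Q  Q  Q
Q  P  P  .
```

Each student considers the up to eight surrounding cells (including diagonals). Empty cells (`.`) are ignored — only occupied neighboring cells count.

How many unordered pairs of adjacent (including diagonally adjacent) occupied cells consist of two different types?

23

Scan each occupied cell's neighbors to the right and below (and the two forward diagonals) so each pair is counted once.
Row 1: Q(1,1)–Q(2,1)= Q(1,1)–Q(2,2)= Q(1,3)–Q(1,4)= Q(1,3)–P(2,3)≠ Q(1,3)–Q(2,2)= Q(1,4)–P(2,3)≠  → 2/6 unlike.
Row 2: Q(2,1)–Q(2,2)= Q(2,1)–Q(3,1)= Q(2,1)–Q(3,2)= Q(2,2)–P(2,3)≠ Q(2,2)–Q(3,2)= Q(2,2)–Q(3,3)= Q(2,2)–Q(3,1)= P(2,3)–Q(3,3)≠ P(2,3)–Q(3,4)≠ P(2,3)–Q(3,2)≠  → 4/10 unlike.
Row 3: Q(3,1)–Q(3,2)= Q(3,1)–Q(4,1)= Q(3,2)–Q(3,3)= Q(3,2)–Q(4,3)= Q(3,2)–Q(4,1)= Q(3,3)–Q(3,4)= Q(3,3)–Q(4,3)= Q(3,3)–P(4,4)≠ Q(3,4)–P(4,4)≠ Q(3,4)–Q(4,3)=  → 2/10 unlike.
Row 4: Q(4,1)–P(5,1)≠ Q(4,1)–Q(5,2)= Q(4,3)–P(4,4)≠ Q(4,3)–Q(5,3)= Q(4,3)–P(5,4)≠ Q(4,3)–Q(5,2)= P(4,4)–P(5,4)= P(4,4)–Q(5,3)≠  → 4/8 unlike.
Row 5: P(5,1)–Q(5,2)≠ P(5,1)–Q(6,2)≠ Q(5,2)–Q(5,3)= Q(5,2)–Q(6,2)= Q(5,2)–Q(6,3)= Q(5,3)–P(5,4)≠ Q(5,3)–Q(6,3)= Q(5,3)–Q(6,4)= Q(5,3)–Q(6,2)= P(5,4)–Q(6,4)≠ P(5,4)–Q(6,3)≠  → 5/11 unlike.
Row 6: Q(6,2)–Q(6,3)= Q(6,2)–P(7,2)≠ Q(6,2)–P(7,3)≠ Q(6,2)–Q(7,1)= Q(6,3)–Q(6,4)= Q(6,3)–P(7,3)≠ Q(6,3)–P(7,2)≠ Q(6,4)–P(7,3)≠  → 5/8 unlike.
Row 7: Q(7,1)–P(7,2)≠ P(7,2)–P(7,3)=  → 1/2 unlike.
Total adjacent occupied pairs: 55; unlike-type pairs: 23.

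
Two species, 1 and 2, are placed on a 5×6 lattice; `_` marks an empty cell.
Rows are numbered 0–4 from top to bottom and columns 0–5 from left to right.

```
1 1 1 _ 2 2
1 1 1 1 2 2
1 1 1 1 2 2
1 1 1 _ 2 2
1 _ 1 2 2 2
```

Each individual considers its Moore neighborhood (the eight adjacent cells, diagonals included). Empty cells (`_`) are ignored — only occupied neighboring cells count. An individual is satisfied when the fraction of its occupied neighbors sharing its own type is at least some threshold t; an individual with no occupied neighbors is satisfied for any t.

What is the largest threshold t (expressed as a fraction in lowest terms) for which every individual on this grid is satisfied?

1/2

(0,0)1 3/3
(0,1)1 5/5
(0,2)1 4/4
(0,4)2 3/4
(0,5)2 3/3
(1,0)1 5/5
(1,1)1 8/8
(1,2)1 7/7
(1,3)1 4/7
(1,4)2 5/7
(1,5)2 5/5
(2,0)1 5/5
(2,1)1 8/8
(2,2)1 7/7
(2,3)1 4/7
(2,4)2 5/7
(2,5)2 5/5
(3,0)1 4/4
(3,1)1 7/7
(3,2)1 5/6
(3,4)2 6/7
(3,5)2 5/5
(4,0)1 2/2
(4,2)1 2/3
(4,3)2 2/4
(4,4)2 4/4
(4,5)2 3/3
The smallest same-type fraction is 2/4 at (4,3), which reduces to 1/2. Any threshold above that leaves this individual unsatisfied.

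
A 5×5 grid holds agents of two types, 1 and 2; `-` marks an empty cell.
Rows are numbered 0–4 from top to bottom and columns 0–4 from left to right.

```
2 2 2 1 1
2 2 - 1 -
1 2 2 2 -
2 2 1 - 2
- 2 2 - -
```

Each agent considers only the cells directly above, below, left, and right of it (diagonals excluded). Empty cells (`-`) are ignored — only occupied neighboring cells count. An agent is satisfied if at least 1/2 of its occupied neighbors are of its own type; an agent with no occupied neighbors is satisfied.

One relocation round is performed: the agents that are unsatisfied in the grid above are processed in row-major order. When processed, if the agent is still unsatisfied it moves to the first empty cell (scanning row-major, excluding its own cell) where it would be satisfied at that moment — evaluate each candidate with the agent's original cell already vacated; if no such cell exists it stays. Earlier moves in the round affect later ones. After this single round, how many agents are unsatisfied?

1

Initially unsatisfied (in order): (2,0), (3,2).
  (2,0) → (1,4).
  (3,2): no empty cell satisfies it; stays.
Resulting grid:
2 2 2 1 1
2 2 - 1 1
- 2 2 2 -
2 2 1 - 2
- 2 2 - -
Unsatisfied now: (3,2).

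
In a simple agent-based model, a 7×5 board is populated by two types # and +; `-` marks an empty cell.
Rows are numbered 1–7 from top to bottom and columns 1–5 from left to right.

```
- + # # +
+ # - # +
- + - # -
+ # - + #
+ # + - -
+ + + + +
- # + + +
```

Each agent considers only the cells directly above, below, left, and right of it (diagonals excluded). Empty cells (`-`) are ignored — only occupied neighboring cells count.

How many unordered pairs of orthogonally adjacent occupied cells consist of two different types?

15

Scan each occupied cell's neighbors to the right and below so each pair is counted once.
Row 1: +(1,2)–#(1,3)≠ +(1,2)–#(2,2)≠ #(1,3)–#(1,4)= #(1,4)–+(1,5)≠ #(1,4)–#(2,4)= +(1,5)–+(2,5)=  → 3/6 unlike.
Row 2: +(2,1)–#(2,2)≠ #(2,2)–+(3,2)≠ #(2,4)–+(2,5)≠ #(2,4)–#(3,4)=  → 3/4 unlike.
Row 3: +(3,2)–#(4,2)≠ #(3,4)–+(4,4)≠  → 2/2 unlike.
Row 4: +(4,1)–#(4,2)≠ +(4,1)–+(5,1)= #(4,2)–#(5,2)= +(4,4)–#(4,5)≠  → 2/4 unlike.
Row 5: +(5,1)–#(5,2)≠ +(5,1)–+(6,1)= #(5,2)–+(5,3)≠ #(5,2)–+(6,2)≠ +(5,3)–+(6,3)=  → 3/5 unlike.
Row 6: +(6,1)–+(6,2)= +(6,2)–+(6,3)= +(6,2)–#(7,2)≠ +(6,3)–+(6,4)= +(6,3)–+(7,3)= +(6,4)–+(6,5)= +(6,4)–+(7,4)= +(6,5)–+(7,5)=  → 1/8 unlike.
Row 7: #(7,2)–+(7,3)≠ +(7,3)–+(7,4)= +(7,4)–+(7,5)=  → 1/3 unlike.
Total adjacent occupied pairs: 32; unlike-type pairs: 15.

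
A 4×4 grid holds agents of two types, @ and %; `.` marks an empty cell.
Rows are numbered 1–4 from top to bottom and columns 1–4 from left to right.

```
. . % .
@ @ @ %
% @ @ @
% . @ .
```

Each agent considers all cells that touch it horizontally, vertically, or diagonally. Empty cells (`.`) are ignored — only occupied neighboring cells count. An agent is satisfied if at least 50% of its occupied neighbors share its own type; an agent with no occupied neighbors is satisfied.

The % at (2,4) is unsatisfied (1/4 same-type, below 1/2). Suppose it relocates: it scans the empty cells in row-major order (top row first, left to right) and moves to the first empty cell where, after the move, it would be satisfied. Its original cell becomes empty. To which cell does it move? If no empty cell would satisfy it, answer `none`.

Vacating (2,4). Empty cells in order:
  (1,1): 0/2 same-type → still unsatisfied.
  (1,2): 1/4 same-type → still unsatisfied.
  (1,4): 1/2 same-type → satisfied — stop here.

(1,4)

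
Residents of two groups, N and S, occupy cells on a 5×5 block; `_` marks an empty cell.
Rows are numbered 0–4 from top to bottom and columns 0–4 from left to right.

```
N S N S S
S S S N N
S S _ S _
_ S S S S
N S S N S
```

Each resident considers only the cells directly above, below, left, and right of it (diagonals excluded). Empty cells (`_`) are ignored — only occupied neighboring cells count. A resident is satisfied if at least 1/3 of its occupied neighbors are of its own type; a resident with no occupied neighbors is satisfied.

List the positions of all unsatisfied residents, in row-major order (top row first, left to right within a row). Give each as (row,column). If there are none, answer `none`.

(0,0), (0,2), (1,3), (4,0), (4,3)

(0,0)N 0/2 ✗
(0,1)S 1/3 ✓
(0,2)N 0/3 ✗
(0,3)S 1/3 ✓
(0,4)S 1/2 ✓
(1,0)S 2/3 ✓
(1,1)S 4/4 ✓
(1,2)S 1/3 ✓
(1,3)N 1/4 ✗
(1,4)N 1/2 ✓
(2,0)S 2/2 ✓
(2,1)S 3/3 ✓
(2,3)S 1/2 ✓
(3,1)S 3/3 ✓
(3,2)S 3/3 ✓
(3,3)S 3/4 ✓
(3,4)S 2/2 ✓
(4,0)N 0/1 ✗
(4,1)S 2/3 ✓
(4,2)S 2/3 ✓
(4,3)N 0/3 ✗
(4,4)S 1/2 ✓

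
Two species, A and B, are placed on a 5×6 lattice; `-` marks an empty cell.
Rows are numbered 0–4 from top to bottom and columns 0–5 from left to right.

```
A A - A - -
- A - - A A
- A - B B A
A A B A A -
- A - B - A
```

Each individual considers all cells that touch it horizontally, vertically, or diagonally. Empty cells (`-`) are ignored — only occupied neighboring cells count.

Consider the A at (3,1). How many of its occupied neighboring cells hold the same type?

Occupied neighbors of (3,1): (2,1)=A, (3,0)=A, (3,2)=B, (4,1)=A.
Same type (A): 3 of 4.

3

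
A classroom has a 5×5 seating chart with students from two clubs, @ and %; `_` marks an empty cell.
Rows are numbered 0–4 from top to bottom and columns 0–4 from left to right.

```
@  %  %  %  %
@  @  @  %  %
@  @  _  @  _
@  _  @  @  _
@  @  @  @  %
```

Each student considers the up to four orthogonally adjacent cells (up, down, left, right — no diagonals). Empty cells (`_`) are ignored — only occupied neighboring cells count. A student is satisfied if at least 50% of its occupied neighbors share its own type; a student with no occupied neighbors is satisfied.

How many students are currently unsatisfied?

Row 0: (0,0)@ 1/2 ok · (0,1)% 1/3 unhappy · (0,2)% 2/3 ok · (0,3)% 3/3 ok · (0,4)% 2/2 ok
Row 1: (1,0)@ 3/3 ok · (1,1)@ 3/4 ok · (1,2)@ 1/3 unhappy · (1,3)% 2/4 ok · (1,4)% 2/2 ok
Row 2: (2,0)@ 3/3 ok · (2,1)@ 2/2 ok · (2,3)@ 1/2 ok
Row 3: (3,0)@ 2/2 ok · (3,2)@ 2/2 ok · (3,3)@ 3/3 ok
Row 4: (4,0)@ 2/2 ok · (4,1)@ 2/2 ok · (4,2)@ 3/3 ok · (4,3)@ 2/3 ok · (4,4)% 0/1 unhappy
Unsatisfied: (0,1), (1,2), (4,4) — 3 in total.

3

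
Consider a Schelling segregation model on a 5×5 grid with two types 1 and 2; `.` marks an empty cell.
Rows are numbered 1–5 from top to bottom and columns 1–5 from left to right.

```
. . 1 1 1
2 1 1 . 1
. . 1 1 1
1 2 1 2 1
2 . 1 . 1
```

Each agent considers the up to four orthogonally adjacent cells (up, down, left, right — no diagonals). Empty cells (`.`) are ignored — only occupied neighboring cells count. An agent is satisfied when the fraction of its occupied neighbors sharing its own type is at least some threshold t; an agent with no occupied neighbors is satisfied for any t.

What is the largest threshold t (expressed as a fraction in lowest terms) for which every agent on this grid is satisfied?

0/1

Row 1: (1,3)1 2/2 · (1,4)1 2/2 · (1,5)1 2/2
Row 2: (2,1)2 0/1 · (2,2)1 1/2 · (2,3)1 3/3 · (2,5)1 2/2
Row 3: (3,3)1 3/3 · (3,4)1 2/3 · (3,5)1 3/3
Row 4: (4,1)1 0/2 · (4,2)2 0/2 · (4,3)1 2/4 · (4,4)2 0/3 · (4,5)1 2/3
Row 5: (5,1)2 0/1 · (5,3)1 1/1 · (5,5)1 1/1
The smallest same-type fraction is 0/1 at (2,1), which reduces to 0/1. Any threshold above that leaves this agent unsatisfied.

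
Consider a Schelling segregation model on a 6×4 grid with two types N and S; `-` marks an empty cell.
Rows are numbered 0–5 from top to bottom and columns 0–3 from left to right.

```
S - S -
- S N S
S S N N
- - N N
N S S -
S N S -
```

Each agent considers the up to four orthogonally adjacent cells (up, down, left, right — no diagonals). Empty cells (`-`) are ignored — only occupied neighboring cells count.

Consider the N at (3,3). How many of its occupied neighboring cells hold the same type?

Occupied neighbors of (3,3): (2,3)=N, (3,2)=N.
Same type (N): 2 of 2.

2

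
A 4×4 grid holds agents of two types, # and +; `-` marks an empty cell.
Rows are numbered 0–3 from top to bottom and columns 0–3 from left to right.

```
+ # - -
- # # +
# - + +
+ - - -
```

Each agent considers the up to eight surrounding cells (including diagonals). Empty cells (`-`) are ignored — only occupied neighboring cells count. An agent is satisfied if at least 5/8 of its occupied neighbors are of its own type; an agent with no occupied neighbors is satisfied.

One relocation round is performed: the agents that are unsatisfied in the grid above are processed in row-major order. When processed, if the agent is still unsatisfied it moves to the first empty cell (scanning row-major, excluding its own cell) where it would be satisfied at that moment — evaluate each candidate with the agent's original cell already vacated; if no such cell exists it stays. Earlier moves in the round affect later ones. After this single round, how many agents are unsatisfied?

Initially unsatisfied (in order): (0,0), (1,1), (1,2), (2,0), (2,2), (3,0).
  (0,0) → (3,1).
  (1,1): now satisfied by earlier moves; stays.
  (1,2) → (0,0).
  (2,0) → (0,2).
  (2,2): now satisfied by earlier moves; stays.
  (3,0): now satisfied by earlier moves; stays.
Resulting grid:
# # # -
- # - +
- - + +
+ + - -
All satisfied now.

0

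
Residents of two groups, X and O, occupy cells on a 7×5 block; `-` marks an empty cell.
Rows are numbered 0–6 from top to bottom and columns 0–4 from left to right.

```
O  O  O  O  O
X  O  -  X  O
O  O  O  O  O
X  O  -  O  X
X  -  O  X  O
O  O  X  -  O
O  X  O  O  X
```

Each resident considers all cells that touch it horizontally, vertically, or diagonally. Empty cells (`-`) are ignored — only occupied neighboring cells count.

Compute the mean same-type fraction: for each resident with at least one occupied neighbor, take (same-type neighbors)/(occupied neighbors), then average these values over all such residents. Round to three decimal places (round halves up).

0.513

Row 0: (0,0)O 2/3 · (0,1)O 3/4 · (0,2)O 3/4 · (0,3)O 3/4 · (0,4)O 2/3
Row 1: (1,0)X 0/5 · (1,1)O 6/7 · (1,3)X 0/7 · (1,4)O 4/5
Row 2: (2,0)O 3/5 · (2,1)O 4/6 · (2,2)O 5/6 · (2,3)O 4/6 · (2,4)O 3/5
Row 3: (3,0)X 1/4 · (3,1)O 4/6 · (3,3)O 5/7 · (3,4)X 1/5
Row 4: (4,0)X 1/4 · (4,2)O 3/5 · (4,3)X 2/6 · (4,4)O 2/4
Row 5: (5,0)O 2/4 · (5,1)O 4/7 · (5,2)X 2/6 · (5,4)O 2/4
Row 6: (6,0)O 2/3 · (6,1)X 1/5 · (6,2)O 2/4 · (6,3)O 2/4 · (6,4)X 0/2
Sum over 31 residents: 2/3 + 3/4 + 3/4 + 3/4 + 2/3 + 0/5 + 6/7 + 0/7 + 4/5 + 3/5 + 4/6 + 5/6 + 4/6 + 3/5 + 1/4 + 4/6 + 5/7 + 1/5 + 1/4 + 3/5 + 2/6 + 2/4 + 2/4 + 4/7 + 2/6 + 2/4 + 2/3 + 1/5 + 2/4 + 2/4 + 0/2 = 445/28; mean = 445/28 ÷ 31 = 445/868 = 0.512672… → 0.513.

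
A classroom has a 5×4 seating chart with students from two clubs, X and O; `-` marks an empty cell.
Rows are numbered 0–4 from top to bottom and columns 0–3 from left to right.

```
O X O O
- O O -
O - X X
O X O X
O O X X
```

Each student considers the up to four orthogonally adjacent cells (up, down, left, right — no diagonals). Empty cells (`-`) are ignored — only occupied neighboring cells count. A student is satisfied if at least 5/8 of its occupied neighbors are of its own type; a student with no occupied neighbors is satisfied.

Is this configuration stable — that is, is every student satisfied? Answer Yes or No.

No

(0,0)O 0/1 unhappy
(0,1)X 0/3 unhappy
(0,2)O 2/3 ok
(0,3)O 1/1 ok
(1,1)O 1/2 unhappy
(1,2)O 2/3 ok
(2,0)O 1/1 ok
(2,2)X 1/3 unhappy
(2,3)X 2/2 ok
(3,0)O 2/3 ok
(3,1)X 0/3 unhappy
(3,2)O 0/4 unhappy
(3,3)X 2/3 ok
(4,0)O 2/2 ok
(4,1)O 1/3 unhappy
(4,2)X 1/3 unhappy
(4,3)X 2/2 ok
For instance (0,0) has only 0/1 same-type neighbors, below 5/8.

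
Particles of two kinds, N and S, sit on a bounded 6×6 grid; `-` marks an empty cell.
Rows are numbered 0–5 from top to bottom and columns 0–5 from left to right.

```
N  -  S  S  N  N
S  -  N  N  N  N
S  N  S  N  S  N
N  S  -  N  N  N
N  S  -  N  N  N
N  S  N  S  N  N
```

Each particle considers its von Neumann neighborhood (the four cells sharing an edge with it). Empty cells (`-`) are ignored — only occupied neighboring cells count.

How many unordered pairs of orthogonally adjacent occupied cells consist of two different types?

21

Scan each occupied cell's neighbors to the right and below so each pair is counted once.
Row 0: N(0,0)–S(1,0)≠ S(0,2)–S(0,3)= S(0,2)–N(1,2)≠ S(0,3)–N(0,4)≠ S(0,3)–N(1,3)≠ N(0,4)–N(0,5)= N(0,4)–N(1,4)= N(0,5)–N(1,5)=  → 4/8 unlike.
Row 1: S(1,0)–S(2,0)= N(1,2)–N(1,3)= N(1,2)–S(2,2)≠ N(1,3)–N(1,4)= N(1,3)–N(2,3)= N(1,4)–N(1,5)= N(1,4)–S(2,4)≠ N(1,5)–N(2,5)=  → 2/8 unlike.
Row 2: S(2,0)–N(2,1)≠ S(2,0)–N(3,0)≠ N(2,1)–S(2,2)≠ N(2,1)–S(3,1)≠ S(2,2)–N(2,3)≠ N(2,3)–S(2,4)≠ N(2,3)–N(3,3)= S(2,4)–N(2,5)≠ S(2,4)–N(3,4)≠ N(2,5)–N(3,5)=  → 8/10 unlike.
Row 3: N(3,0)–S(3,1)≠ N(3,0)–N(4,0)= S(3,1)–S(4,1)= N(3,3)–N(3,4)= N(3,3)–N(4,3)= N(3,4)–N(3,5)= N(3,4)–N(4,4)= N(3,5)–N(4,5)=  → 1/8 unlike.
Row 4: N(4,0)–S(4,1)≠ N(4,0)–N(5,0)= S(4,1)–S(5,1)= N(4,3)–N(4,4)= N(4,3)–S(5,3)≠ N(4,4)–N(4,5)= N(4,4)–N(5,4)= N(4,5)–N(5,5)=  → 2/8 unlike.
Row 5: N(5,0)–S(5,1)≠ S(5,1)–N(5,2)≠ N(5,2)–S(5,3)≠ S(5,3)–N(5,4)≠ N(5,4)–N(5,5)=  → 4/5 unlike.
Total adjacent occupied pairs: 47; unlike-type pairs: 21.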